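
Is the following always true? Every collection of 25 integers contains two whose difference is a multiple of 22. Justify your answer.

There are exactly 22 possible remainders on division by 22.
Placing 25 integers into 22 classes, some class receives at least two — say a and b.
Then a ≡ b (mod 22), i.e. 22 ∣ (a − b).

True.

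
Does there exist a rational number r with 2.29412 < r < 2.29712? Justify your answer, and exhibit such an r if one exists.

Look for a denominator N such that an integer falls strictly between N·2.29412 and N·2.29712. N = 27 works: 27·2.29412 = 61.94124 < 62 < 62.02224 = 27·2.29712.
Hence 62/27 is a rational number with 2.29412 < 62/27 < 2.29712.

r = 62/27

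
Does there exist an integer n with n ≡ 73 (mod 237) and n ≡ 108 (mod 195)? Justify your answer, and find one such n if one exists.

There is no such integer.

gcd(237, 195) = 3. If n ≡ 73 (mod 237) and n ≡ 108 (mod 195), then n ≡ 73 (mod 3) and n ≡ 108 (mod 3).
But 73 mod 3 = 1 while 108 mod 3 = 0, a contradiction.
Therefore no such n exists.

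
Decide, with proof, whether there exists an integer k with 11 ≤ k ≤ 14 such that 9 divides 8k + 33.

No such integer k in that range exists.

The values of 8k + 33 for k = 11, 12, 13, 14 are 121, 129, 137, 145; reduced mod 9 these are 4, 3, 2, 1.
Since 0 is absent from this list, 9 ∤ 8k + 33 for every k with 11 ≤ k ≤ 14.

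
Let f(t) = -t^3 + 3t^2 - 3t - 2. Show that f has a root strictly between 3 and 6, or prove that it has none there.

f(3) = -11 and f(6) = -128, both negative, so a sign-change argument is unavailable; we show f keeps this sign on the whole interval.
Shift to the endpoint 3: with t = 3 + u (0 < u < 3), one computes f(3 + u) = -u^3 - 6u^2 - 12u - 11.
The nonzero coefficients here are all negative, so for u > 0 every term is negative (or zero), and the constant term -11 is strictly negative.
So f is strictly negative on (3, 6); no root exists in the interval.

f has no root in that interval.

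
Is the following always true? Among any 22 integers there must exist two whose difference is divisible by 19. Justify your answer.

Yes, this is always true.

Partition the integers by their residue mod 19; there are 19 classes.
Since 22 > 19, two of the 22 integers must share a residue class by the pigeonhole principle; call them a and b.
Their difference a − b is then a multiple of 19.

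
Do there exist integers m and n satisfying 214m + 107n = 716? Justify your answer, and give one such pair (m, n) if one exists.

Any value of 214m + 107n is a multiple of gcd(214, 107) = 107.
However 716 leaves remainder 74 on division by 107.
Hence no integers m, n satisfy the equation.

No such integers exist.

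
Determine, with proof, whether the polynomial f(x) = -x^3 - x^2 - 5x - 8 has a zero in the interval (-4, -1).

Such a root exists.

f(-4) = 60 and f(-1) = -3, which have opposite signs.
f is continuous everywhere (it is a polynomial), in particular on [-4, -1].
By the Intermediate Value Theorem f must vanish at some point of (-4, -1).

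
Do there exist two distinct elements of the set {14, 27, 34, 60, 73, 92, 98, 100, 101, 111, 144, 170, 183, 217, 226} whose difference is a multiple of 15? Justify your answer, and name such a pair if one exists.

Residues mod 15: 14↦14, 27↦12, 34↦4, 60↦0, 73↦13, 92↦2, 98↦8, 100↦10, 101↦11, 111↦6, 144↦9, 170↦5, 183↦3, 217↦7, 226↦1.
All 15 residues are distinct, so no two elements differ by a multiple of 15.

No, no such pair exists.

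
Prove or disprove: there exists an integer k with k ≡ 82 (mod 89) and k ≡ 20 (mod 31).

k = 82

The moduli 89 and 31 are coprime, so by the Chinese Remainder Theorem a unique solution modulo 2759 exists.
Any solution of the first congruence is k = 82 + 89t; substituting into the second, 89t ≡ 20 − 82 ≡ 0 (mod 31).
89 ≡ 27 (mod 31), so this reads 27t ≡ 0 (mod 31). t = 0 satisfies this.
Taking t = 0 gives k = 82 + 89·0 = 82.
Check: 82 mod 89 = 82, 82 mod 31 = 20. ✓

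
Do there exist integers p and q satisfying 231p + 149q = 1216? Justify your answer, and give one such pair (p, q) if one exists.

p = 33, q = -43

231 and 149 are coprime, so 231p + 149q ranges over all of ℤ.
Dividing repeatedly: 231 = 1·149 + 82, 149 = 1·82 + 67, 82 = 1·67 + 15, 67 = 4·15 + 7, 15 = 2·7 + 1, 7 = 7·1 + 0.
Unwinding: 1 = 15 − 2·7 = 15 − 2·(67 − 4·15) = −2·67 + 9·15 = −2·67 + 9·(82 − 1·67) = 9·82 − 11·67 = 9·82 − 11·(149 − 1·82) = −11·149 + 20·82 = −11·149 + 20·(231 − 1·149) = 20·231 − 31·149, i.e. 231·20 + 149·(-31) = 1.
Scaling by 1216 gives the particular solution (p, q) = (24320, -37696).
Shifting by a multiple of (149, −231) keeps it a solution: p = 24320 − 163·149 = 33, q = -37696 + 163·231 = -43.
Check: 231·33 + 149·(-43) = 7623 − 6407 = 1216. ✓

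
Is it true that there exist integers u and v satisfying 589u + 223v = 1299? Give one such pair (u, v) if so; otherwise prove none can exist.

u = 20, v = -47

Since gcd(589, 223) = 1, every integer is an integer combination of 589 and 223.
Dividing repeatedly: 589 = 2·223 + 143, 223 = 1·143 + 80, 143 = 1·80 + 63, 80 = 1·63 + 17, 63 = 3·17 + 12, 17 = 1·12 + 5, 12 = 2·5 + 2, 5 = 2·2 + 1, 2 = 2·1 + 0.
Unwinding: 1 = 5 − 2·2 = 5 − 2·(12 − 2·5) = −2·12 + 5·5 = −2·12 + 5·(17 − 1·12) = 5·17 − 7·12 = 5·17 − 7·(63 − 3·17) = −7·63 + 26·17 = −7·63 + 26·(80 − 1·63) = 26·80 − 33·63 = 26·80 − 33·(143 − 1·80) = −33·143 + 59·80 = −33·143 + 59·(223 − 1·143) = 59·223 − 92·143 = 59·223 − 92·(589 − 2·223) = −92·589 + 243·223, i.e. 589·(-92) + 223·243 = 1.
Scaling by 1299 gives the particular solution (u, v) = (-119508, 315657).
Adding 536·223 to u and subtracting 536·589 from v gives the tidier solution (20, -47).
Indeed 589·20 + 223·(-47) = 11780 − 10481 = 1299.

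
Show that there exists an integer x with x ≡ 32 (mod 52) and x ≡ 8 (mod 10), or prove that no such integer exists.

The moduli are not coprime: gcd(52, 10) = 2. Compatibility requires 2 ∣ (8 − 32) = -24, which holds, so solutions exist.
Step through x = 32, 32 + 52, 32 + 2·52, …: the values 32, 84, 136, 188 reduce mod 10 to 2, 4, 6, 8. The value 188 hits 8.
Indeed 188 ≡ 32 (mod 52) and 188 ≡ 8 (mod 10).

x = 188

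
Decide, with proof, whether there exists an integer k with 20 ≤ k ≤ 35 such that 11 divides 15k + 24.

k = 27

Scanning upward from k = 20 gives 324, 339, 354, 369, 384, 399, 414, none divisible by 11. k = 27 works, since 15·27 + 24 = 429 = 39·11.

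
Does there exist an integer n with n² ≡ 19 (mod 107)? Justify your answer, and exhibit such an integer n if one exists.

n = 74

n = 74 works: 74² = 5476, and 5476 − 19 = 5457 = 51·107.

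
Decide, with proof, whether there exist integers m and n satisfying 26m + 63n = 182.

m = 7, n = 0

26 and 63 are coprime, so 26m + 63n ranges over all of ℤ.
Run the Euclidean algorithm on 63 and 26: 63 = 2·26 + 11, 26 = 2·11 + 4, 11 = 2·4 + 3, 4 = 1·3 + 1, 3 = 3·1 + 0.
Unwinding: 1 = 4 − 1·3 = 4 − (11 − 2·4) = −11 + 3·4 = −11 + 3·(26 − 2·11) = 3·26 − 7·11 = 3·26 − 7·(63 − 2·26) = −7·63 + 17·26, i.e. 26·17 + 63·(-7) = 1.
Multiplying through by 182: m = 17·182 = 3094, n = (-7)·182 = -1274 is a solution.
The general solution is m = 3094 + 63k, n = -1274 − 26k; taking k = -49 gives the smaller pair m = 7, n = 0.
Check: 26·7 + 63·0 = 182 + 0 = 182. ✓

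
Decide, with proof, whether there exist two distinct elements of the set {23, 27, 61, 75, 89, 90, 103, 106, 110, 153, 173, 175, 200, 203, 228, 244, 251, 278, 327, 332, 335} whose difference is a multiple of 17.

The pair (23, 244) works.

Reduce each element mod 17: 23↦6, 27↦10, 61↦10, 75↦7, 89↦4, 90↦5, 103↦1, 106↦4, 110↦8, 153↦0, 173↦3, 175↦5, 200↦13, 203↦16, 228↦7, 244↦6, 251↦13, 278↦6, 327↦4, 332↦9, 335↦12. The residue 6 repeats (at 23 and 244), and 244 − 23 = 221 = 13·17.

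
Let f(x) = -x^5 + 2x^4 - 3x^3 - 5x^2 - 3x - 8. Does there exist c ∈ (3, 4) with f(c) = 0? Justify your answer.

f(3) = -224 and f(4) = -804, both negative, so a sign-change argument is unavailable; we show f keeps this sign on the whole interval.
Shift to the endpoint 3: with x = 3 + u (0 < u < 1), one computes f(3 + u) = -u^5 - 13u^4 - 69u^3 - 194u^2 - 303u - 224.
All 6 nonzero coefficients of this polynomial in u are negative; hence for u > 0 the value is a sum of negative terms (the constant -224 among them).
Therefore f(x) < 0 throughout (3, 4), and f has no zero there.

f has no root in that interval.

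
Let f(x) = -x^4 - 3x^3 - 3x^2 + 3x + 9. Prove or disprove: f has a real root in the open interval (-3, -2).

No such root exists.

f(-3) = -27 and f(-2) = -1, both negative, so a sign-change argument is unavailable; we show f keeps this sign on the whole interval.
Substitute x = -2 − u, where 0 < u < 1 on the interval. Expanding, f(-2 − u) = -u^4 - 5u^3 - 9u^2 - 11u - 1.
The nonzero coefficients here are all negative, so for u > 0 every term is negative (or zero), and the constant term -1 is strictly negative.
So f is strictly negative on (-3, -2); no root exists in the interval.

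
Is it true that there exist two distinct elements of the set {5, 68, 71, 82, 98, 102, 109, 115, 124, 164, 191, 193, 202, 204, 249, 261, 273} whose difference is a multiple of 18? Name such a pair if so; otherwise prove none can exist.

Two integers differ by a multiple of 18 exactly when they have the same residue mod 18. The residues are 5↦5, 68↦14, 71↦17, 82↦10, 98↦8, 102↦12, 109↦1, 115↦7, 124↦16, 164↦2, 191↦11, 193↦13, 202↦4, 204↦6, 249↦15, 261↦9, 273↦3.
All 17 residues are distinct, so no two elements differ by a multiple of 18.

There is no such pair.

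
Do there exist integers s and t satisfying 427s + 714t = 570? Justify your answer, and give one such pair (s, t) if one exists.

No, no such integers exist.

Both 427 and 714 are divisible by gcd(427, 714) = 7, hence so is any combination 427s + 714t.
But 570 is not a multiple of 7 (it leaves remainder 3).
Hence no integers s, t satisfy the equation.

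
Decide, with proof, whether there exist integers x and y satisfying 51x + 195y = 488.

gcd(51, 195) = 3, so every integer of the form 51x + 195y is a multiple of 3.
But 488 = 3·162 + 2, so 3 ∤ 488.
So the equation is unsolvable over ℤ.

There are no such integers.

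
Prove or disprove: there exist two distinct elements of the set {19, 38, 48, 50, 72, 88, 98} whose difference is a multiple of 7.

Reduce each element modulo 7: 19↦5, 38↦3, 48↦6, 50↦1, 72↦2, 88↦4, 98↦0.
No residue repeats among the 7 elements, so no pair has difference ≡ 0 (mod 7).

No, no such pair exists.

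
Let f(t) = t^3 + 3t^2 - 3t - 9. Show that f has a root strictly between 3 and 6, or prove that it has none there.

No such root exists.

f(3) = 36 and f(6) = 297, both positive, so a sign-change argument is unavailable; we show f keeps this sign on the whole interval.
Substitute t = 3 + u, where 0 < u < 3 on the interval. Expanding, f(3 + u) = u^3 + 12u^2 + 42u + 36.
The nonzero coefficients here are all positive, so for u > 0 every term is positive (or zero), and the constant term 36 is strictly positive.
So f is strictly positive on (3, 6); no root exists in the interval.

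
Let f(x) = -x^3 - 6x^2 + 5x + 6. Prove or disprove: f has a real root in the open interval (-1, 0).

Yes, f has a root in the interval.

f(-1) = -4 and f(0) = 6, which have opposite signs.
As a polynomial, f is continuous on every closed interval.
By the Intermediate Value Theorem f must vanish at some point of (-1, 0).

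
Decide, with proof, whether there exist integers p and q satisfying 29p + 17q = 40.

Since gcd(29, 17) = 1, every integer is an integer combination of 29 and 17.
Euclidean algorithm: 29 = 1·17 + 12, 17 = 1·12 + 5, 12 = 2·5 + 2, 5 = 2·2 + 1, 2 = 2·1 + 0.
Back-substituting, 1 = 5 − 2·2 = 5 − 2·(12 − 2·5) = −2·12 + 5·5 = −2·12 + 5·(17 − 1·12) = 5·17 − 7·12 = 5·17 − 7·(29 − 1·17) = −7·29 + 12·17; that is, 29·(-7) + 17·12 = 1.
Scaling by 40 gives the particular solution (p, q) = (-280, 480).
The general solution is p = -280 + 17k, q = 480 − 29k; taking k = 17 gives the smaller pair p = 9, q = -13.
Indeed 29·9 + 17·(-13) = 261 − 221 = 40.

p = 9, q = -13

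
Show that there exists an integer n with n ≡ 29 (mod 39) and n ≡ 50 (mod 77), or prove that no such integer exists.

gcd(39, 77) = 1, so the Chinese Remainder Theorem guarantees exactly one residue class mod 3003 satisfying both.
Write n = 29 + 39t and require 29 + 39t ≡ 50 (mod 77), i.e. 39t ≡ 21 (mod 77).
Since 39·2 = 78 = 1·77 + 1, the inverse of 39 mod 77 is 2.
Therefore t ≡ 2·21 = 42 (mod 77).
Taking t = 42 gives n = 29 + 39·42 = 1667.
Check: 1667 mod 39 = 29, 1667 mod 77 = 50. ✓

n = 1667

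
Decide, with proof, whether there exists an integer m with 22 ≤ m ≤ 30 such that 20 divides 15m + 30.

m = 22

m = 22 works, since 15·22 + 30 = 360 = 18·20.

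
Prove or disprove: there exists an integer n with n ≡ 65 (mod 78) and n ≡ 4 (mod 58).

No such integer exists.

Reduce both congruences modulo 2, which divides 78 and 58: they say n ≡ 65 (mod 2) and n ≡ 4 (mod 2).
These are incompatible: 65 − 4 = 61 is not divisible by 2.
Therefore no such n exists.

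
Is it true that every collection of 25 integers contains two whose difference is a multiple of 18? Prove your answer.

There are exactly 18 possible remainders on division by 18.
Since 25 > 18, two of the 25 integers must share a residue class by the pigeonhole principle; call them a and b.
Then a ≡ b (mod 18), i.e. 18 ∣ (a − b).

True.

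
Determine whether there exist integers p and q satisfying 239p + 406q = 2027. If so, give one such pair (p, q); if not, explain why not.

p = 389, q = -224

Since gcd(239, 406) = 1, every integer is an integer combination of 239 and 406.
Run the Euclidean algorithm on 406 and 239: 406 = 1·239 + 167, 239 = 1·167 + 72, 167 = 2·72 + 23, 72 = 3·23 + 3, 23 = 7·3 + 2, 3 = 1·2 + 1, 2 = 2·1 + 0.
Unwinding: 1 = 3 − 1·2 = 3 − (23 − 7·3) = −23 + 8·3 = −23 + 8·(72 − 3·23) = 8·72 − 25·23 = 8·72 − 25·(167 − 2·72) = −25·167 + 58·72 = −25·167 + 58·(239 − 1·167) = 58·239 − 83·167 = 58·239 − 83·(406 − 1·239) = −83·406 + 141·239, i.e. 239·141 + 406·(-83) = 1.
Scaling by 2027 gives the particular solution (p, q) = (285807, -168241).
The general solution is p = 285807 + 406k, q = -168241 − 239k; taking k = -703 gives the smaller pair p = 389, q = -224.
Check: 239·389 + 406·(-224) = 92971 − 90944 = 2027. ✓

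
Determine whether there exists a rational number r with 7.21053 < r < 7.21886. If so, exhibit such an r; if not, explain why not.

Multiplying by 14: 14·7.21053 = 100.94742 and 14·7.21886 = 101.06404, so the integer 101 lies strictly between them.
Dividing back, 7.21053 < 101/14 < 7.21886, and 101/14 is rational.

r = 101/14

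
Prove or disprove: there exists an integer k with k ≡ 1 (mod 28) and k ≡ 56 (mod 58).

There is no such integer.

Both moduli are multiples of 2 = gcd(28, 58), so any solution would satisfy k ≡ 1 and k ≡ 56 modulo 2 simultaneously.
However 1 ≡ 1 and 56 ≡ 0 (mod 2), and 1 ≠ 0.
Therefore no such k exists.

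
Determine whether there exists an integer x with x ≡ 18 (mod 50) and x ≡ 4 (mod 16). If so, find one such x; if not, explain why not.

The moduli are not coprime: gcd(50, 16) = 2. Compatibility requires 2 ∣ (4 − 18) = -14, which holds, so solutions exist.
Step through x = 18, 18 + 50, 18 + 2·50, …: the values 18, 68 reduce mod 16 to 2, 4. The value 68 hits 4.
Indeed 68 ≡ 18 (mod 50) and 68 ≡ 4 (mod 16).

x = 68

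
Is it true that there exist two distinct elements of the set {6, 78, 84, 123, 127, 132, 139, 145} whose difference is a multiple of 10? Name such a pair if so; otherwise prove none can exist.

Two integers differ by a multiple of 10 exactly when they have the same residue mod 10. The residues are 6↦6, 78↦8, 84↦4, 123↦3, 127↦7, 132↦2, 139↦9, 145↦5.
All 8 residues are distinct, so no two elements differ by a multiple of 10.

There is no such pair.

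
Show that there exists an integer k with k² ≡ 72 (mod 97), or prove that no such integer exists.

k = 13 works: 13² = 169, and 169 − 72 = 97 = 1·97.

k = 13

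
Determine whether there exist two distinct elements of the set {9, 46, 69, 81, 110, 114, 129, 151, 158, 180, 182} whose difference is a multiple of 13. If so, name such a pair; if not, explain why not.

No such pair exists.

Reduce each element modulo 13: 9↦9, 46↦7, 69↦4, 81↦3, 110↦6, 114↦10, 129↦12, 151↦8, 158↦2, 180↦11, 182↦0.
These 11 residues are pairwise different, hence no difference of two elements is divisible by 13.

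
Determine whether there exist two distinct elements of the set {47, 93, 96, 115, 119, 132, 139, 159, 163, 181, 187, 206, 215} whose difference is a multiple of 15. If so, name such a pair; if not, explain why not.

Reduce each element modulo 15: 47↦2, 93↦3, 96↦6, 115↦10, 119↦14, 132↦12, 139↦4, 159↦9, 163↦13, 181↦1, 187↦7, 206↦11, 215↦5.
No residue repeats among the 13 elements, so no pair has difference ≡ 0 (mod 15).

No such pair exists.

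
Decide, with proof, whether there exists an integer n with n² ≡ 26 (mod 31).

31 is prime, so by Euler's criterion 26 is a square mod 31 iff 26^((31−1)/2) = 26^15 ≡ 1 (mod 31).
Squaring successively (mod 31): 26^2 = 676 ≡ 25; 26^4 ≡ 25² = 625 ≡ 5; 26^8 ≡ 5² = 25 ≡ 25.
Since 15 = 8 + 4 + 2 + 1, 26^15 ≡ 25 · 5 · 25 · 26; multiplying out mod 31: 25·5 = 125 ≡ 1, then 1·25 = 25 ≡ 25, then 25·26 = 650 ≡ 30. Thus 26^15 ≡ 30 ≡ −1 (mod 31).
The value −1 means 26 is a non-residue modulo 31, so n² ≡ 26 (mod 31) is impossible.

No, no such integer exists.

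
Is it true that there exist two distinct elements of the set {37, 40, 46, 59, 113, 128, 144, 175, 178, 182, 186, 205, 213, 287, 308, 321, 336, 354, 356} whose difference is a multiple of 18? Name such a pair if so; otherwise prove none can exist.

59 mod 18 = 5 and 113 mod 18 = 5, so 113 − 59 = 54 = 3·18.

59 and 113 are such a pair.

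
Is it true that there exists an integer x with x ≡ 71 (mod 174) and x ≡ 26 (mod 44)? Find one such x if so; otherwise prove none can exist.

Both moduli are multiples of 2 = gcd(174, 44), so any solution would satisfy x ≡ 71 and x ≡ 26 modulo 2 simultaneously.
However 71 ≡ 1 and 26 ≡ 0 (mod 2), and 1 ≠ 0.
So no integer satisfies both congruences.

No, no such integer exists.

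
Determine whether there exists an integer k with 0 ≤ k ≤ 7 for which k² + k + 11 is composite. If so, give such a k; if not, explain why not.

The values for k = 0, 1, …, 7 are 11, 13, 17, 23, 31, 41, 53, 67, and each of these is prime.
So no value in the range makes the expression composite.

No such integer k in that range exists.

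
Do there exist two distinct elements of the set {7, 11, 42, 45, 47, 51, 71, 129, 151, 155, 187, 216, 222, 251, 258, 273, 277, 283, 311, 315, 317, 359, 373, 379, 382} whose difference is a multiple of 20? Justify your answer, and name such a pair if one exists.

Yes: 7 and 47.

7 mod 20 = 7 and 47 mod 20 = 7, so 47 − 7 = 40 = 2·20.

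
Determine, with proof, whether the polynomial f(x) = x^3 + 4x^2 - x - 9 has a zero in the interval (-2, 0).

f(-2) = 1 and f(0) = -9, which have opposite signs.
As a polynomial, f is continuous on every closed interval.
By the Intermediate Value Theorem f must vanish at some point of (-2, 0).

Such a root exists.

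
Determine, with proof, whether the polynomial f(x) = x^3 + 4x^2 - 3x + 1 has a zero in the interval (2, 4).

The endpoint values f(2) = 19 and f(4) = 117 are both positive. Claim: f(x) > 0 for every x in (2, 4).
Substitute x = 2 + u, where 0 < u < 2 on the interval. Expanding, f(2 + u) = u^3 + 10u^2 + 25u + 19.
The nonzero coefficients here are all positive, so for u > 0 every term is positive (or zero), and the constant term 19 is strictly positive.
So f is strictly positive on (2, 4); no root exists in the interval.

No.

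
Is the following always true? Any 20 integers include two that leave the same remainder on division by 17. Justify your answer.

Partition the integers by their residue mod 17; there are 17 classes.
Since 20 > 17, two of the 20 integers must share a residue class by the pigeonhole principle; call them a and b.
That is, a and b leave the same remainder on division by 17, as claimed.

Yes, this is always true.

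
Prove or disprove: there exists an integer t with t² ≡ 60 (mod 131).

t = 86

t = 86 works: 86² = 7396, and 7396 − 60 = 7336 = 56·131.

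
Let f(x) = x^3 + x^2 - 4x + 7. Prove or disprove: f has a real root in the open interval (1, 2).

f(1) = 5 and f(2) = 11, both positive, so a sign-change argument is unavailable; we show f keeps this sign on the whole interval.
Substitute x = 1 + u, where 0 < u < 1 on the interval. Expanding, f(1 + u) = u^3 + 4u^2 + u + 5.
All 4 nonzero coefficients of this polynomial in u are positive; hence for u > 0 the value is a sum of positive terms (the constant 5 among them).
So f is strictly positive on (1, 2); no root exists in the interval.

f has no root in that interval.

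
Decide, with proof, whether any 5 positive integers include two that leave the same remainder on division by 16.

Take the 5 consecutive integers 3, 4, …, 7: their residues mod 16 are all distinct because 5 ≤ 16.
Hence this collection has no pair with equal remainders mod 16, disproving the claim.

No, the set {3, 4, 5, 6, 7} is a counterexample.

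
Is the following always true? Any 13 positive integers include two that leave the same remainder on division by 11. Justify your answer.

Yes, this is always true.

There are exactly 11 possible remainders on division by 11.
Since 13 > 11, two of the 13 integers must share a residue class by the pigeonhole principle; call them a and b.
So a and b have equal remainders mod 11, which is exactly what was to be shown.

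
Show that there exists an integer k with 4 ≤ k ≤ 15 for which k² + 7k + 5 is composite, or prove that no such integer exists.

At k = 13: 13² + 7·13 + 5 = 265 = 5·53, which is composite.

k = 13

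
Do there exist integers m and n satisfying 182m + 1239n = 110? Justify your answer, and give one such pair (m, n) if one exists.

Any value of 182m + 1239n is a multiple of gcd(182, 1239) = 7.
But 110 = 7·15 + 5, so 7 ∤ 110.
Therefore 182m + 1239n = 110 has no solution in integers.

There are no such integers.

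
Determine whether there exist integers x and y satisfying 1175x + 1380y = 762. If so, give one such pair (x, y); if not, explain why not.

There are no such integers.

Both 1175 and 1380 are divisible by gcd(1175, 1380) = 5, hence so is any combination 1175x + 1380y.
But 762 is not a multiple of 5 (it leaves remainder 2).
Therefore 1175x + 1380y = 762 has no solution in integers.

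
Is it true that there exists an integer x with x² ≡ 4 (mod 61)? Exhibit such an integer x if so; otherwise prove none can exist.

x = 2

Take x = 2. Then 2² = 4, and since 0 ≤ 4 < 61 this is already reduced: 2² ≡ 4 (mod 61).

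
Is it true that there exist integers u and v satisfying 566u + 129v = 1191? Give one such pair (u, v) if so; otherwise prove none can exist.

u = 78, v = -333

Since gcd(566, 129) = 1, every integer is an integer combination of 566 and 129.
Euclidean algorithm: 566 = 4·129 + 50, 129 = 2·50 + 29, 50 = 1·29 + 21, 29 = 1·21 + 8, 21 = 2·8 + 5, 8 = 1·5 + 3, 5 = 1·3 + 2, 3 = 1·2 + 1, 2 = 2·1 + 0.
Unwinding: 1 = 3 − 1·2 = 3 − (5 − 1·3) = −5 + 2·3 = −5 + 2·(8 − 1·5) = 2·8 − 3·5 = 2·8 − 3·(21 − 2·8) = −3·21 + 8·8 = −3·21 + 8·(29 − 1·21) = 8·29 − 11·21 = 8·29 − 11·(50 − 1·29) = −11·50 + 19·29 = −11·50 + 19·(129 − 2·50) = 19·129 − 49·50 = 19·129 − 49·(566 − 4·129) = −49·566 + 215·129, i.e. 566·(-49) + 129·215 = 1.
Multiplying through by 1191: u = (-49)·1191 = -58359, v = 215·1191 = 256065 is a solution.
Shifting by a multiple of (129, −566) keeps it a solution: u = -58359 + 453·129 = 78, v = 256065 − 453·566 = -333.
Check: 566·78 + 129·(-333) = 44148 − 42957 = 1191. ✓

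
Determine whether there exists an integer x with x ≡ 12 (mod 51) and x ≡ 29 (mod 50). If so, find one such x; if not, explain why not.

gcd(51, 50) = 1, so the Chinese Remainder Theorem guarantees exactly one residue class mod 2550 satisfying both.
Any solution of the first congruence is x = 12 + 51t; substituting into the second, 51t ≡ 29 − 12 ≡ 17 (mod 50).
51 ≡ 1 (mod 50), so this reads 1t ≡ 17 (mod 50). So t ≡ 17 (mod 50).
Taking t = 17 gives x = 12 + 51·17 = 879.
Indeed 879 ≡ 12 (mod 51) and 879 ≡ 29 (mod 50).

x = 879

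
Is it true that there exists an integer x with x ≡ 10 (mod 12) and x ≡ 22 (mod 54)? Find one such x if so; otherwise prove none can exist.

gcd(12, 54) = 6. A simultaneous solution exists iff 10 ≡ 22 (mod 6); here 10 mod 6 = 4 = 22 mod 6, so it does.
List candidates x ≡ 10 (mod 12): 10, 22. Modulo 54 these are 10, 22; 22 gives 22 as required.
Verify: 22 = 1·12 + 10 and 22 = 0·54 + 22. ✓

x = 22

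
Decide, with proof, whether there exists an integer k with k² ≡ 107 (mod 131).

k = 32 works: 32² = 1024, and 1024 − 107 = 917 = 7·131.

k = 32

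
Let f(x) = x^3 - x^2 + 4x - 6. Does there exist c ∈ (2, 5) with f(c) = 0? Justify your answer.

f(2) = 6 and f(5) = 114, both positive.
The derivative f'(x) = 3x^2 - 2x + 4 is a quadratic with discriminant (-2)² − 4·3·4 = -44 < 0; it never vanishes, so it is always positive (sign of the leading coefficient).
So f is strictly increasing; between 2 and 5 its values lie between f(2) = 6 and f(5) = 114, all positive. Therefore f has no root in (2, 5).

No such root exists.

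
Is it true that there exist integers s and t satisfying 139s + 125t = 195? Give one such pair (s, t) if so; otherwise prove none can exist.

139 and 125 are coprime, so 139s + 125t ranges over all of ℤ.
Run the Euclidean algorithm on 139 and 125: 139 = 1·125 + 14, 125 = 8·14 + 13, 14 = 1·13 + 1, 13 = 13·1 + 0.
Working back up the chain: 1 = 14 − 1·13 = 14 − (125 − 8·14) = −125 + 9·14 = −125 + 9·(139 − 1·125) = 9·139 − 10·125. So 139·9 + 125·(-10) = 1.
Scaling by 195 gives the particular solution (s, t) = (1755, -1950).
The general solution is s = 1755 + 125k, t = -1950 − 139k; taking k = -14 gives the smaller pair s = 5, t = -4.
Indeed 139·5 + 125·(-4) = 695 − 500 = 195.

s = 5, t = -4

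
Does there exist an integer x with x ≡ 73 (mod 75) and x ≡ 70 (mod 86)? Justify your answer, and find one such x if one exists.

x = 4198

Since 75 and 86 share no common factor, CRT says the pair of congruences has a solution (unique mod 6450).
Write x = 73 + 75t and require 73 + 75t ≡ 70 (mod 86), i.e. 75t ≡ 83 (mod 86).
Note 75·39 = 2925 ≡ 1 (mod 86) (as 2925 − 1 = 34·86), so 75⁻¹ ≡ 39.
Therefore t ≡ 39·83 = 3237 ≡ 55 (mod 86).
Taking t = 55 gives x = 73 + 75·55 = 4198.
Check: 4198 mod 75 = 73, 4198 mod 86 = 70. ✓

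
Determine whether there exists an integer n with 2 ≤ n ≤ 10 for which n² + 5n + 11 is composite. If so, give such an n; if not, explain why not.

n = 10

At n = 10: 10² + 5·10 + 11 = 161 = 7·23, which is composite.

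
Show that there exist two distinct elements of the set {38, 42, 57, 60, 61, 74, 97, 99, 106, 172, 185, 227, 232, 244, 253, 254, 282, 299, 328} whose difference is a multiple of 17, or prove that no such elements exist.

Yes: 38 and 106.

Both 38 and 106 leave remainder 4 on division by 17; their difference 68 = 4·17 is a multiple of 17.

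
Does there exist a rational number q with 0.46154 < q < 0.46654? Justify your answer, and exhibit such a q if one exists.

Scale by 28: the interval becomes (12.92312, 13.06312), which contains the integer 13.
So q = 13/28 works: it is a ratio of integers, and dividing 28·0.46154 < 13 < 28·0.46654 through by 28 gives 0.46154 < 13/28 < 0.46654.

q = 13/28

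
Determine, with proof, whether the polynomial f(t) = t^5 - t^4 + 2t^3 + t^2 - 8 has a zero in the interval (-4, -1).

f has no root in that interval.

The endpoint values f(-4) = -1400 and f(-1) = -11 are both negative. Claim: f(t) < 0 for every t in (-4, -1).
Shift to the endpoint -1: with t = -1 − u (0 < u < 3), one computes f(-1 − u) = -u^5 - 6u^4 - 16u^3 - 21u^2 - 13u - 11.
All 6 nonzero coefficients of this polynomial in u are negative; hence for u > 0 the value is a sum of negative terms (the constant -11 among them).
So f is strictly negative on (-4, -1); no root exists in the interval.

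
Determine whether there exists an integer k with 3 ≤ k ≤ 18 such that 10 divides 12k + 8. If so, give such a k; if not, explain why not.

k = 6

For k = 3, 4, 5 the values 44, 56, 68 are not multiples of 10. Try k = 6: 12·6 + 8 = 80 = 8·10, which is divisible by 10.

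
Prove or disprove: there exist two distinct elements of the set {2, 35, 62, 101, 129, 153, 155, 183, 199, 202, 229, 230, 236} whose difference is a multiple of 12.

Yes: 2 and 62.

Reduce each element mod 12: 2↦2, 35↦11, 62↦2, 101↦5, 129↦9, 153↦9, 155↦11, 183↦3, 199↦7, 202↦10, 229↦1, 230↦2, 236↦8. The residue 2 repeats (at 2 and 62), and 62 − 2 = 60 = 5·12.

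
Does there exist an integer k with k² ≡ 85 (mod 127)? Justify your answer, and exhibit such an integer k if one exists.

No such integer exists.

127 is prime, so by Euler's criterion 85 is a square mod 127 iff 85^((127−1)/2) = 85^63 ≡ 1 (mod 127).
Repeated squaring mod 127: 85^2 = 7225 ≡ 113; 85^4 ≡ 113² = 12769 ≡ 69; 85^8 ≡ 69² = 4761 ≡ 62; 85^16 ≡ 62² = 3844 ≡ 34; 85^32 ≡ 34² = 1156 ≡ 13.
Since 63 = 32 + 16 + 8 + 4 + 2 + 1, 85^63 ≡ 13 · 34 · 62 · 69 · 113 · 85; multiplying out mod 127: 13·34 = 442 ≡ 61, then 61·62 = 3782 ≡ 99, then 99·69 = 6831 ≡ 100, then 100·113 = 11300 ≡ 124, then 124·85 = 10540 ≡ 126. Thus 85^63 ≡ 126 ≡ −1 (mod 127).
By Euler's criterion 85 is a quadratic non-residue mod 127: no k satisfies k² ≡ 85 (mod 127).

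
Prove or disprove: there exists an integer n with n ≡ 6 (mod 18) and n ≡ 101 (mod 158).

Both moduli are multiples of 2 = gcd(18, 158), so any solution would satisfy n ≡ 6 and n ≡ 101 modulo 2 simultaneously.
These are incompatible: 6 − 101 = -95 is not divisible by 2.
Hence the system has no solution.

No such integer exists.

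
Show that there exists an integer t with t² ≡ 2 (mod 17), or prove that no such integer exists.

Take t = 6. Then 6² = 36 = 2·17 + 2, so 6² ≡ 2 (mod 17).

t = 6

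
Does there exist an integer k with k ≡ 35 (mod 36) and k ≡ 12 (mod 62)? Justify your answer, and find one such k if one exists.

Both moduli are multiples of 2 = gcd(36, 62), so any solution would satisfy k ≡ 35 and k ≡ 12 modulo 2 simultaneously.
These are incompatible: 35 − 12 = 23 is not divisible by 2.
So no integer satisfies both congruences.

There is no such integer.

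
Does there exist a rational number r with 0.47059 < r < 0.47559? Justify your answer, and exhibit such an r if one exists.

Scale by 19: the interval becomes (8.94121, 9.03621), which contains the integer 9.
Dividing back, 0.47059 < 9/19 < 0.47559, and 9/19 is rational.

r = 9/19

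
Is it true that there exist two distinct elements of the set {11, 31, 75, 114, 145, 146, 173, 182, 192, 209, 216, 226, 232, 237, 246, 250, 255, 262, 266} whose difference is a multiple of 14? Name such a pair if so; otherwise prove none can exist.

31 mod 14 = 3 and 255 mod 14 = 3, so 255 − 31 = 224 = 16·14.

The pair (31, 255) works.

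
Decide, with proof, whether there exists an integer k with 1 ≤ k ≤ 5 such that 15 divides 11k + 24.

At k = 1, 11·1 + 24 = 35 ≡ 5 (mod 15), and each step in k adds 11, giving residues 5, 1, 12, 8, 4 for k = 1, 2, …, 5.
Since 0 is absent from this list, 15 ∤ 11k + 24 for every k with 1 ≤ k ≤ 5.

There is no such integer k in that range.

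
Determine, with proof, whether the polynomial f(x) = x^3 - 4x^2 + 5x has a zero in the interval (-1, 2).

Yes, f has a root in the interval.

f(-1) = -10 and f(2) = 2, which have opposite signs.
As a polynomial, f is continuous on every closed interval.
By the Intermediate Value Theorem, f takes the value 0 somewhere in the open interval.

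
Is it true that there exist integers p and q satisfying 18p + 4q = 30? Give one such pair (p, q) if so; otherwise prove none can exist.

Since gcd(18, 4) = 2 and 30 = 2·15, Bézout's identity guarantees a solution.
Dividing through by 2 reduces the equation to 9p + 2q = 15.
Dividing repeatedly: 9 = 4·2 + 1, 2 = 2·1 + 0.
Working back up the chain: 1 = 9 − 4·2. So 9·1 + 2·(-4) = 1.
Times 15: 9·15 + 2·(-60) = 15, so (15, -60) solves it.
The general solution is p = 15 + 2k, q = -60 − 9k; taking k = -7 gives the smaller pair p = 1, q = 3.
Indeed 18·1 + 4·3 = 18 + 12 = 30.

p = 1, q = 3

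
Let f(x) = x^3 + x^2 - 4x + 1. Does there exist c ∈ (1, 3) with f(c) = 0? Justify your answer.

f(1) = -1 and f(3) = 25, which have opposite signs.
f is continuous everywhere (it is a polynomial), in particular on [1, 3].
So by the Intermediate Value Theorem there is a c strictly between 1 and 3 with f(c) = 0.

Yes, such a c exists.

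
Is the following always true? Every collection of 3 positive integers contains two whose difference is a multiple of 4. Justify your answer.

No; for instance {18, 19, 20} is a counterexample.

Consider the 3 integers 18, 19, 20. They lie in distinct residue classes modulo 4, since 3 ≤ 4.
The differences between them range over 1, …, 2, none of which is divisible by 4.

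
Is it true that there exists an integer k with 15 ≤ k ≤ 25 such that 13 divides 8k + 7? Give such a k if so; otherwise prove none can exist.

k = 17 works, since 8·17 + 7 = 143 = 11·13.

k = 17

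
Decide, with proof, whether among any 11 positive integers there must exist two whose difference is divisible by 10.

There are exactly 10 possible remainders on division by 10.
Placing 11 integers into 10 classes, some class receives at least two — say a and b.
Equal remainders mean a − b ≡ 0 (mod 10), so 10 divides their difference.

Yes, this is always true.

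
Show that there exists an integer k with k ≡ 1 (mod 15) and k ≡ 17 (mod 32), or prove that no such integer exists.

k = 241

The moduli 15 and 32 are coprime, so by the Chinese Remainder Theorem a unique solution modulo 480 exists.
Write k = 1 + 15t and require 1 + 15t ≡ 17 (mod 32), i.e. 15t ≡ 16 (mod 32).
Note 15·15 = 225 ≡ 1 (mod 32) (as 225 − 1 = 7·32), so 15⁻¹ ≡ 15.
Multiplying by 15: t ≡ 15·16 = 240 ≡ 16 (mod 32).
With t = 16: k = 1 + 15·16 = 241.
Verify: 241 = 16·15 + 1 and 241 = 7·32 + 17. ✓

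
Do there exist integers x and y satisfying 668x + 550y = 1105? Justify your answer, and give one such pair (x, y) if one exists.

No such integers exist.

Both 668 and 550 are divisible by gcd(668, 550) = 2, hence so is any combination 668x + 550y.
But 1105 is not a multiple of 2 (it leaves remainder 1).
Hence no integers x, y satisfy the equation.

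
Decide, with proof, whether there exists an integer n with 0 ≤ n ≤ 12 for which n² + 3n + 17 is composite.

At n = 9: 9² + 3·9 + 17 = 125 = 5·25, which is composite.

n = 9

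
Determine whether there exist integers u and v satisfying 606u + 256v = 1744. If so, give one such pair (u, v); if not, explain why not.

u = 24, v = -50

gcd(606, 256) = 2, and 2 divides 1744, so integer solutions exist.
Dividing through by 2 reduces the equation to 303u + 128v = 872.
Dividing repeatedly: 303 = 2·128 + 47, 128 = 2·47 + 34, 47 = 1·34 + 13, 34 = 2·13 + 8, 13 = 1·8 + 5, 8 = 1·5 + 3, 5 = 1·3 + 2, 3 = 1·2 + 1, 2 = 2·1 + 0.
Back-substituting, 1 = 3 − 1·2 = 3 − (5 − 1·3) = −5 + 2·3 = −5 + 2·(8 − 1·5) = 2·8 − 3·5 = 2·8 − 3·(13 − 1·8) = −3·13 + 5·8 = −3·13 + 5·(34 − 2·13) = 5·34 − 13·13 = 5·34 − 13·(47 − 1·34) = −13·47 + 18·34 = −13·47 + 18·(128 − 2·47) = 18·128 − 49·47 = 18·128 − 49·(303 − 2·128) = −49·303 + 116·128; that is, 303·(-49) + 128·116 = 1.
Scaling by 872 gives the particular solution (u, v) = (-42728, 101152).
Shifting by a multiple of (128, −303) keeps it a solution: u = -42728 + 334·128 = 24, v = 101152 − 334·303 = -50.
Indeed 606·24 + 256·(-50) = 14544 − 12800 = 1744.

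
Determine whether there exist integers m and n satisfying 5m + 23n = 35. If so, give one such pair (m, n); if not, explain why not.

m = 7, n = 0

5 and 23 are coprime, so 5m + 23n ranges over all of ℤ.
Run the Euclidean algorithm on 23 and 5: 23 = 4·5 + 3, 5 = 1·3 + 2, 3 = 1·2 + 1, 2 = 2·1 + 0.
Working back up the chain: 1 = 3 − 1·2 = 3 − (5 − 1·3) = −5 + 2·3 = −5 + 2·(23 − 4·5) = 2·23 − 9·5. So 5·(-9) + 23·2 = 1.
Multiplying through by 35: m = (-9)·35 = -315, n = 2·35 = 70 is a solution.
The general solution is m = -315 + 23k, n = 70 − 5k; taking k = 14 gives the smaller pair m = 7, n = 0.
Indeed 5·7 + 23·0 = 35 + 0 = 35.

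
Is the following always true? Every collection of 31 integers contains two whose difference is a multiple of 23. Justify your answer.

Partition the integers by their residue mod 23; there are 23 classes.
With 31 integers and only 23 classes, the pigeonhole principle forces two of them, say a and b, into the same class.
Then a ≡ b (mod 23), i.e. 23 ∣ (a − b).

Yes, this is always true.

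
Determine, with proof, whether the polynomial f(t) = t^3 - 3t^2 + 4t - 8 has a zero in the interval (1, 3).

f(1) = -6 and f(3) = 4, which have opposite signs.
As a polynomial, f is continuous on every closed interval.
By the Intermediate Value Theorem f must vanish at some point of (1, 3).

Such a root exists.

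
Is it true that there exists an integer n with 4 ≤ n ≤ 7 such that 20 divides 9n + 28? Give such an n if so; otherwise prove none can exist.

No such integer n in that range exists.

At n = 4, 9·4 + 28 = 64 ≡ 4 (mod 20), and each step in n adds 9, giving residues 4, 13, 2, 11 for n = 4, 5, 6, 7.
Since 0 is absent from this list, 20 ∤ 9n + 28 for every n with 4 ≤ n ≤ 7.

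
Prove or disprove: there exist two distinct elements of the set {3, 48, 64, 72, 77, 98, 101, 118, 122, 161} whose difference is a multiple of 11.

There is no such pair.

Two integers differ by a multiple of 11 exactly when they have the same residue mod 11. The residues are 3↦3, 48↦4, 64↦9, 72↦6, 77↦0, 98↦10, 101↦2, 118↦8, 122↦1, 161↦7.
No residue repeats among the 10 elements, so no pair has difference ≡ 0 (mod 11).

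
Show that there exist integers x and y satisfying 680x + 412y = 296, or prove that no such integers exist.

gcd(680, 412) = 4, and 4 divides 296, so integer solutions exist.
Dividing through by 4 reduces the equation to 170x + 103y = 74.
Dividing repeatedly: 170 = 1·103 + 67, 103 = 1·67 + 36, 67 = 1·36 + 31, 36 = 1·31 + 5, 31 = 6·5 + 1, 5 = 5·1 + 0.
Working back up the chain: 1 = 31 − 6·5 = 31 − 6·(36 − 1·31) = −6·36 + 7·31 = −6·36 + 7·(67 − 1·36) = 7·67 − 13·36 = 7·67 − 13·(103 − 1·67) = −13·103 + 20·67 = −13·103 + 20·(170 − 1·103) = 20·170 − 33·103. So 170·20 + 103·(-33) = 1.
Multiplying through by 74: x = 20·74 = 1480, y = (-33)·74 = -2442 is a solution.
Shifting by a multiple of (103, −170) keeps it a solution: x = 1480 − 14·103 = 38, y = -2442 + 14·170 = -62.
Indeed 680·38 + 412·(-62) = 25840 − 25544 = 296.

x = 38, y = -62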